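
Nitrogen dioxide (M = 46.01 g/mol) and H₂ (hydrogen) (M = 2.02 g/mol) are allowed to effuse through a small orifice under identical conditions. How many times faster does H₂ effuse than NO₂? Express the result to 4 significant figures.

4.773

From Graham's law, rate_H₂/rate_NO₂ = √(M_NO₂/M_H₂) = √(46.01/2.02) = √22.78 = 4.773.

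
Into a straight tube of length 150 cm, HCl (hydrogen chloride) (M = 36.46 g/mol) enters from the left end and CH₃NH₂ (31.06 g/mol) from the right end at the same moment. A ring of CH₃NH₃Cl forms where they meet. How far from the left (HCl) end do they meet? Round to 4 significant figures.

The fronts meet when d_HCl + d_CH₃NH₂ = L with d_HCl/d_CH₃NH₂ = √(M_CH₃NH₂/M_HCl) (Graham's law). Here √(M_CH₃NH₂/M_HCl) = √(31.06/36.46) = 0.9230.
With d_HCl + d_CH₃NH₂ = 150 cm, d_CH₃NH₂ = 150/(1 + 0.9230) = 78.00 cm.
d_HCl = 150 − 78.00 = 72.00 cm.

72.00 cm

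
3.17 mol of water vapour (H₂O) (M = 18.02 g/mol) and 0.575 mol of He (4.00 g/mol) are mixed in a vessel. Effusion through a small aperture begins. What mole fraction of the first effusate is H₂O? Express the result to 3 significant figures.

Rate_i ∝ x_i/√M_i (Graham's law weighted by mole fraction), so the effusate composition follows n_i/√M_i.
So x_H₂O in the escaping gas = (n_H₂O/√M_H₂O) / Σ(n_i/√M_i)
= (3.17/√18.02) / (3.17/√18.02 + 0.575/√4.00) = 0.7468/(0.7468 + 0.2875) = 0.722.

0.722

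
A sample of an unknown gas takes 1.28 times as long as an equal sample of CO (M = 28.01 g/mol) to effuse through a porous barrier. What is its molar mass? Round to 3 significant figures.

By Graham's law, t_X/t_CO = √(M_X/M_CO).
1.28 = √(M_X/28.01)
M_X = 28.01 × 1.28² = 28.01 × 1.638 = 45.9 g/mol

45.9 g/mol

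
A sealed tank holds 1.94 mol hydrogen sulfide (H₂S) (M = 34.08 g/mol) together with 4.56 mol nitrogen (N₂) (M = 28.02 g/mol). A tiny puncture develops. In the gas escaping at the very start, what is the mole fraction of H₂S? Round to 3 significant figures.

0.278

Effusion rate of each component ∝ n_i/√M_i (partial pressure × 1/√M).
x_H₂S(eff) = (n_H₂S/√M_H₂S) / (n_H₂S/√M_H₂S + n_N₂/√M_N₂)
= (1.94/√34.08) / (1.94/√34.08 + 4.56/√28.02) = 0.3323/(0.3323 + 0.8615) = 0.278.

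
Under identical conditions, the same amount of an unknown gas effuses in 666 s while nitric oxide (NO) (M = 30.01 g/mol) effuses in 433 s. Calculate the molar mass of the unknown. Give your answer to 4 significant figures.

Graham's law gives t_X/t_NO = √(M_X/M_NO).
666/433 = 1.538 = √(M_X/30.01)
M_X = 30.01 × 1.538² = 30.01 × 2.366 = 71.00 g/mol

71.00 g/mol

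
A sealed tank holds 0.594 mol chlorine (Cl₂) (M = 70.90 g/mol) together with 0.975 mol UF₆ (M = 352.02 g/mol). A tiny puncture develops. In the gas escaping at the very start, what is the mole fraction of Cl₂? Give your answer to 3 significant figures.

Each component's effusion rate ∝ (its partial pressure)·(1/√M) ∝ n_i/√M_i.
Mole fraction of Cl₂ in the effusate = (n_Cl₂/√M_Cl₂) / (n_Cl₂/√M_Cl₂ + n_UF₆/√M_UF₆)
= (0.594/√70.90) / (0.594/√70.90 + 0.975/√352.02) = 0.07054/(0.07054 + 0.05197) = 0.576.

0.576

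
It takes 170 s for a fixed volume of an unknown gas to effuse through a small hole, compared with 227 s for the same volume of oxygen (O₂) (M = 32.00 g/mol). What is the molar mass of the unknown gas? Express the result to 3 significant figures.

Using Graham's law: t_X/t_O₂ = √(M_X/M_O₂).
170/227 = 0.7489 = √(M_X/32.00)
M_X = 32.00 × 0.7489² = 32.00 × 0.5608 = 17.9 g/mol

17.9 g/mol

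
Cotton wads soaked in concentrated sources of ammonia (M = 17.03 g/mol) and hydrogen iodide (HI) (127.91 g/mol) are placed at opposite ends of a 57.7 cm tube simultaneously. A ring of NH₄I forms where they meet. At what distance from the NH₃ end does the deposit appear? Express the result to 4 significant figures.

Graham's law gives d_NH₃/d_HI = rate_NH₃/rate_HI = √(M_HI/M_NH₃) = √(127.91/17.03) = 2.741.
With d_NH₃ + d_HI = 57.7 cm, d_HI = 57.7/(1 + 2.741) = 15.43 cm.
d_NH₃ = 57.7 − 15.43 = 42.27 cm.

42.27 cm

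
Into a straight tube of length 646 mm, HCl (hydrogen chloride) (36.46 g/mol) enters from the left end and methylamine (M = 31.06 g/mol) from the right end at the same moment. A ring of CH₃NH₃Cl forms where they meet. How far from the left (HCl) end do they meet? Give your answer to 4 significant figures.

Graham's law gives d_HCl/d_CH₃NH₂ = rate_HCl/rate_CH₃NH₂ = √(M_CH₃NH₂/M_HCl) = √(31.06/36.46) = 0.9230.
With d_HCl + d_CH₃NH₂ = 646 mm, d_CH₃NH₂ = 646/(1 + 0.9230) = 335.9 mm.
d_HCl = 646 − 335.9 = 310.1 mm.

310.1 mm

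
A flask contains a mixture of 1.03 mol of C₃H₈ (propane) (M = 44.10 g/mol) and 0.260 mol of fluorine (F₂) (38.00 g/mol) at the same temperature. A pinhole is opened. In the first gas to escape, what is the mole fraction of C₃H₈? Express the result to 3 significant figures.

0.786

Rate_i ∝ x_i/√M_i (Graham's law weighted by mole fraction), so the effusate composition follows n_i/√M_i.
So x_C₃H₈ in the escaping gas = (n_C₃H₈/√M_C₃H₈) / Σ(n_i/√M_i)
= (1.03/√44.10) / (1.03/√44.10 + 0.260/√38.00) = 0.1551/(0.1551 + 0.04218) = 0.786.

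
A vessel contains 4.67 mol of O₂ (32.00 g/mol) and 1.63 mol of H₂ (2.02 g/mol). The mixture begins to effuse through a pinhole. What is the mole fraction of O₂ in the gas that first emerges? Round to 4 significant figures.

0.4185

Each component's effusion rate ∝ (its partial pressure)·(1/√M) ∝ n_i/√M_i.
x_O₂(eff) = (n_O₂/√M_O₂) / (n_O₂/√M_O₂ + n_H₂/√M_H₂)
= (4.67/√32.00) / (4.67/√32.00 + 1.63/√2.02) = 0.8255/(0.8255 + 1.147) = 0.4185.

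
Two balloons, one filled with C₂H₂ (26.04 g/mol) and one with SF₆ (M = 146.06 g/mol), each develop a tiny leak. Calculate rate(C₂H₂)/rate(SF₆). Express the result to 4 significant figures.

2.368

Since effusion rate ∝ 1/√M, rate_C₂H₂/rate_SF₆ = √(M_SF₆/M_C₂H₂) = √(146.06/26.04) = √5.609 = 2.368.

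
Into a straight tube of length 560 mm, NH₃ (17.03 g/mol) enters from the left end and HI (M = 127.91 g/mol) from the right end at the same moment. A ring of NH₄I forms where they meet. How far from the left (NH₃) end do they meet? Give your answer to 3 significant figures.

410 mm

Distances travelled in equal time are proportional to diffusion rates, so d_NH₃/d_HI = √(M_HI/M_NH₃) = √(127.91/17.03) = 2.741.
With d_NH₃ + d_HI = 560 mm, d_HI = 560/(1 + 2.741) = 149.7 mm.
d_NH₃ = 560 − 149.7 = 410 mm.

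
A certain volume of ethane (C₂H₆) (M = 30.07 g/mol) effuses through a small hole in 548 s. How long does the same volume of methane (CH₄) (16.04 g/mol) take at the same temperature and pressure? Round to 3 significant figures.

400 s

Graham's law gives t_CH₄/t_C₂H₆ = √(M_CH₄/M_C₂H₆) = √(16.04/30.07) = √0.5334 = 0.7304.
So the time for CH₄ is 548 × 0.7304 = 400 s.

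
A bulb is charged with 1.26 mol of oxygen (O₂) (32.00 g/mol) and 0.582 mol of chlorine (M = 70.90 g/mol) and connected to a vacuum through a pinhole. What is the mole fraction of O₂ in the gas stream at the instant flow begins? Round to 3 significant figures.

Effusion rate of each component ∝ n_i/√M_i (partial pressure × 1/√M).
Mole fraction of O₂ in the effusate = (n_O₂/√M_O₂) / (n_O₂/√M_O₂ + n_Cl₂/√M_Cl₂)
= (1.26/√32.00) / (1.26/√32.00 + 0.582/√70.90) = 0.2227/(0.2227 + 0.06912) = 0.763.

0.763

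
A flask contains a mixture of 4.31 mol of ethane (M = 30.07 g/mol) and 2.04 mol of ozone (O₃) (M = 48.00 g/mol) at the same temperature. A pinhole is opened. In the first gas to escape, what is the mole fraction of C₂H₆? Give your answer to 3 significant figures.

0.727

Rate_i ∝ x_i/√M_i (Graham's law weighted by mole fraction), so the effusate composition follows n_i/√M_i.
So x_C₂H₆ in the escaping gas = (n_C₂H₆/√M_C₂H₆) / Σ(n_i/√M_i)
= (4.31/√30.07) / (4.31/√30.07 + 2.04/√48.00) = 0.7860/(0.7860 + 0.2944) = 0.727.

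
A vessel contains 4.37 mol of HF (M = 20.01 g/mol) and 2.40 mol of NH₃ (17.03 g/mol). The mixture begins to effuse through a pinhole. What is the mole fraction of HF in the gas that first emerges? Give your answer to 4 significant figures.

0.6268

Rate_i ∝ x_i/√M_i (Graham's law weighted by mole fraction), so the effusate composition follows n_i/√M_i.
x_HF(eff) = (n_HF/√M_HF) / (n_HF/√M_HF + n_NH₃/√M_NH₃)
= (4.37/√20.01) / (4.37/√20.01 + 2.40/√17.03) = 0.9769/(0.9769 + 0.5816) = 0.6268.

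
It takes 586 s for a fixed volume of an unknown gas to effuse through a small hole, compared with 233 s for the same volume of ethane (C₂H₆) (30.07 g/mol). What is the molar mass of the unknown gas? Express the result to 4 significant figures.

Using Graham's law: t_X/t_C₂H₆ = √(M_X/M_C₂H₆).
586/233 = 2.515 = √(M_X/30.07)
M_X = 30.07 × 2.515² = 30.07 × 6.325 = 190.2 g/mol

190.2 g/mol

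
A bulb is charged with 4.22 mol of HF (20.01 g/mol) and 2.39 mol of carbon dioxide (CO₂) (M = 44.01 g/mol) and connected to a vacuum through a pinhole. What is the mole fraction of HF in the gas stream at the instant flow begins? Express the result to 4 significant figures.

0.7236

Effusion rate of each component ∝ n_i/√M_i (partial pressure × 1/√M).
x_HF(eff) = (n_HF/√M_HF) / (n_HF/√M_HF + n_CO₂/√M_CO₂)
= (4.22/√20.01) / (4.22/√20.01 + 2.39/√44.01) = 0.9434/(0.9434 + 0.3603) = 0.7236.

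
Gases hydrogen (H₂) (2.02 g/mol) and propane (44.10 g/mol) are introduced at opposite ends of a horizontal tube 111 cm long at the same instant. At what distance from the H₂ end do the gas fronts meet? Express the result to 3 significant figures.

91.4 cm

Distances travelled in equal time are proportional to diffusion rates, so d_H₂/d_C₃H₈ = √(M_C₃H₈/M_H₂) = √(44.10/2.02) = 4.672.
With d_H₂ + d_C₃H₈ = 111 cm, d_C₃H₈ = 111/(1 + 4.672) = 19.57 cm.
d_H₂ = 111 − 19.57 = 91.4 cm.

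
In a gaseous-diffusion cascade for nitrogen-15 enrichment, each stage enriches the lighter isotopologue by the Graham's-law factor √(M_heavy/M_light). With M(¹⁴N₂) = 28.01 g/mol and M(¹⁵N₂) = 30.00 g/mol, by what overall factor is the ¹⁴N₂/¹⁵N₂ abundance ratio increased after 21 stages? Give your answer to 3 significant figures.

After 21 stages the ratio has grown by (√(30.00/28.01))^21 = (30.00/28.01)^(21/2).
= 1.07105^(21/2) = 2.06.

2.06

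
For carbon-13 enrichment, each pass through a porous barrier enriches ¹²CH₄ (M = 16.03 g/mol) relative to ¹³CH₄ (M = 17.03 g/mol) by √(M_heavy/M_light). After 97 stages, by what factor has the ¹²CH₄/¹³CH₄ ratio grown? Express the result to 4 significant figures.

18.82

Overall factor = α^97 with α = √(17.03/16.03), i.e. (17.03/16.03)^(97/2).
= 1.06238^(97/2) = 18.82.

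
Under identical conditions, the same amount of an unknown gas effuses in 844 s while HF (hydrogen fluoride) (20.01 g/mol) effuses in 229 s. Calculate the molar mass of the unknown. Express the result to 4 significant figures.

271.8 g/mol

Since effusion rate ∝ 1/√M, t_X/t_HF = √(M_X/M_HF).
844/229 = 3.686 = √(M_X/20.01)
M_X = 20.01 × 3.686² = 20.01 × 13.58 = 271.8 g/mol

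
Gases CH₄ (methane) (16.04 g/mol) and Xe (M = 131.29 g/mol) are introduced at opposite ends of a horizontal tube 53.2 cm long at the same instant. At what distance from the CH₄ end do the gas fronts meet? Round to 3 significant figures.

Graham's law gives d_CH₄/d_Xe = rate_CH₄/rate_Xe = √(M_Xe/M_CH₄) = √(131.29/16.04) = 2.861.
With d_CH₄ + d_Xe = 53.2 cm, d_Xe = 53.2/(1 + 2.861) = 13.78 cm.
d_CH₄ = 53.2 − 13.78 = 39.4 cm.

39.4 cm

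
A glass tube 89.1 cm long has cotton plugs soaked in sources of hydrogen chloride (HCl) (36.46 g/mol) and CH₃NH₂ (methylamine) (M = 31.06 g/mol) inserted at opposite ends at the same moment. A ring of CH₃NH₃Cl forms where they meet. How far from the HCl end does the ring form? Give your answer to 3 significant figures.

42.8 cm

Distances travelled in equal time are proportional to diffusion rates, so d_HCl/d_CH₃NH₂ = √(M_CH₃NH₂/M_HCl) = √(31.06/36.46) = 0.9230.
With d_HCl + d_CH₃NH₂ = 89.1 cm, d_CH₃NH₂ = 89.1/(1 + 0.9230) = 46.33 cm.
d_HCl = 89.1 − 46.33 = 42.8 cm.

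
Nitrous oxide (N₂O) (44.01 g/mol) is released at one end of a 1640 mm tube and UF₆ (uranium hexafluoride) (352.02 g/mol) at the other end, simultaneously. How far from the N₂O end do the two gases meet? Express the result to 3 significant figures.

In equal time, each gas travels a distance ∝ its rate ∝ 1/√M, so d_N₂O/d_UF₆ = √(M_UF₆/M_N₂O) = √(352.02/44.01) = 2.828.
With d_N₂O + d_UF₆ = 1640 mm, d_UF₆ = 1640/(1 + 2.828) = 428.4 mm.
d_N₂O = 1640 − 428.4 = 1210 mm.

1210 mm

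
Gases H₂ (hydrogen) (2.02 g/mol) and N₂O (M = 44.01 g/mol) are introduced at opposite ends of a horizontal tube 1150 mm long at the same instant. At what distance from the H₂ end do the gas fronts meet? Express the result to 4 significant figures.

The fronts meet when d_H₂ + d_N₂O = L with d_H₂/d_N₂O = √(M_N₂O/M_H₂) (Graham's law). Here √(M_N₂O/M_H₂) = √(44.01/2.02) = 4.668.
With d_H₂ + d_N₂O = 1150 mm, d_N₂O = 1150/(1 + 4.668) = 202.9 mm.
d_H₂ = 1150 − 202.9 = 947.1 mm.

947.1 mm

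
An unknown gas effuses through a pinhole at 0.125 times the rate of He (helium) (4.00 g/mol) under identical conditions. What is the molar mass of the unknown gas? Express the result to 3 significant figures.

256 g/mol

From Graham's law, rate_X/rate_He = √(M_He/M_X).
0.125 = √(4.00/M_X)
M_X = 4.00 / 0.125² = 4.00 / 0.01562 = 256 g/mol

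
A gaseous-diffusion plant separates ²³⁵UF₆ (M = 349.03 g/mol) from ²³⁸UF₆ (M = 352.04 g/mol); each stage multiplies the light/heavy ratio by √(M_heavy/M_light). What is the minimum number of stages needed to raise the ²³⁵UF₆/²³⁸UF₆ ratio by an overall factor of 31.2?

802

Per stage α = (352.04/349.03)^(1/2) = 1.00862^0.5, giving ln α = 0.004293.
Need α^N ≥ 31.2 ⇒ N ≥ ln(31.2) / ln α = 3.440 / 0.004293 = 801.32.
Rounding up, N = 802 stages.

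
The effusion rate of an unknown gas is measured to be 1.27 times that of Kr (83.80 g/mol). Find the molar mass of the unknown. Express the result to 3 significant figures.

Graham's law gives rate_X/rate_Kr = √(M_Kr/M_X).
1.27 = √(83.80/M_X)
M_X = 83.80 / 1.27² = 83.80 / 1.613 = 52.0 g/mol

52.0 g/mol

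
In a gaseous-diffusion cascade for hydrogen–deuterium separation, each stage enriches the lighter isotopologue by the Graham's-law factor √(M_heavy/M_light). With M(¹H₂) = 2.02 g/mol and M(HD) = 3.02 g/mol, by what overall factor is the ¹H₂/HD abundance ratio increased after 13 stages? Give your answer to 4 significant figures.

13.65

The single-stage factor is √(M_heavy/M_light), so 13 stages give [√(3.02/2.02)]^13 = (3.02/2.02)^(13/2).
= 1.49505^(13/2) = 13.65.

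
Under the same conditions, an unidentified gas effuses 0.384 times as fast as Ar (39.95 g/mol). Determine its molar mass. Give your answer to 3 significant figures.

Since effusion rate ∝ 1/√M, rate_X/rate_Ar = √(M_Ar/M_X).
0.384 = √(39.95/M_X)
M_X = 39.95 / 0.384² = 39.95 / 0.1475 = 271 g/mol

271 g/mol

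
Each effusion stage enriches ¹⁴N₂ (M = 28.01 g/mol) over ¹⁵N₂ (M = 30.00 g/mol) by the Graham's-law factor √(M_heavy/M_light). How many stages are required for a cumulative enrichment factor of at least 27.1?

Single-stage factor α = √(30.00/28.01), so ln α = ½ ln(1.07105) = 0.03432.
Need α^N ≥ 27.1 ⇒ N ≥ ln(27.1) / ln α = 3.300 / 0.03432 = 96.15.
Minimum whole number of stages: N = 97.

97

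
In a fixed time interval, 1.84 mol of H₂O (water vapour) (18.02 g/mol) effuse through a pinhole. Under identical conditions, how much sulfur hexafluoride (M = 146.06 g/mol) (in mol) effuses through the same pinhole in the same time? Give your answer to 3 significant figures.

0.646 mol

From Graham's law, rate_SF₆/rate_H₂O = √(M_H₂O/M_SF₆) = √(18.02/146.06) = √0.1234 = 0.3512.
So the amount for SF₆ is 1.84 × 0.3512 = 0.646 mol.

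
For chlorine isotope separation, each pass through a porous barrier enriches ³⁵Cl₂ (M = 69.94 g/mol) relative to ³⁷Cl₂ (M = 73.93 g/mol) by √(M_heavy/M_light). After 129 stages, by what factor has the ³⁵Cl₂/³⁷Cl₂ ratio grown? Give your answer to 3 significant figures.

35.8

The single-stage factor is √(M_heavy/M_light), so 129 stages give [√(73.93/69.94)]^129 = (73.93/69.94)^(129/2).
= 1.05705^(129/2) = 35.8.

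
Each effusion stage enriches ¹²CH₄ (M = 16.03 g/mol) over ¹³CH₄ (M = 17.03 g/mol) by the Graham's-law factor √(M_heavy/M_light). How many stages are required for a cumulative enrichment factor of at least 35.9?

Single-stage factor α = √(17.03/16.03), so ln α = ½ ln(1.06238) = 0.03026.
Need α^N ≥ 35.9 ⇒ N ≥ ln(35.9) / ln α = 3.581 / 0.03026 = 118.34.
So at least 119 stages are needed.

119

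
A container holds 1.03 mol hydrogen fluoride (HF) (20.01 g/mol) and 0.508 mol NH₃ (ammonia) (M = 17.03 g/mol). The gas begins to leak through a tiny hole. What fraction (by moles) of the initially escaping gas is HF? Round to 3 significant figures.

Each component's effusion rate ∝ (its partial pressure)·(1/√M) ∝ n_i/√M_i.
x_HF(eff) = (n_HF/√M_HF) / (n_HF/√M_HF + n_NH₃/√M_NH₃)
= (1.03/√20.01) / (1.03/√20.01 + 0.508/√17.03) = 0.2303/(0.2303 + 0.1231) = 0.652.

0.652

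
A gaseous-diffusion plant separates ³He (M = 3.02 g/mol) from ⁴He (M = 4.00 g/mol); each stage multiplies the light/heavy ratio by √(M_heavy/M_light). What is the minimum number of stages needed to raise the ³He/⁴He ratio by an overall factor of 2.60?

Per stage α = (4.00/3.02)^(1/2) = 1.32450^0.5, giving ln α = 0.1405.
Need α^N ≥ 2.60 ⇒ N ≥ ln(2.60) / ln α = 0.9555 / 0.1405 = 6.80.
Minimum whole number of stages: N = 7.

7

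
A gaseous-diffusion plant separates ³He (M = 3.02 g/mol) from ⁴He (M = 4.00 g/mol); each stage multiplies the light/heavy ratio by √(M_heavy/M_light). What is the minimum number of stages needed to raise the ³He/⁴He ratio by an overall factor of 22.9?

23

With α = √(4.00/3.02) per stage, ln α = ½ ln(1.32450) = 0.1405.
Need α^N ≥ 22.9 ⇒ N ≥ ln(22.9) / ln α = 3.131 / 0.1405 = 22.28.
So at least 23 stages are needed.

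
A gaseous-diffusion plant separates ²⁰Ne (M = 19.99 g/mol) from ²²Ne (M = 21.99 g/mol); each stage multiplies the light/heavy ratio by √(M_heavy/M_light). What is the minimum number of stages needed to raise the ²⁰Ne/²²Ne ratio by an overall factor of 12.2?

Single-stage factor α = √(21.99/19.99), so ln α = ½ ln(1.10005) = 0.04768.
Need α^N ≥ 12.2 ⇒ N ≥ ln(12.2) / ln α = 2.501 / 0.04768 = 52.47.
So at least 53 stages are needed.

53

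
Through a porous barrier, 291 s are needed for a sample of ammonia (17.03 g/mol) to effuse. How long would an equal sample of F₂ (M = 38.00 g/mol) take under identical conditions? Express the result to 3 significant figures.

By Graham's law, t_F₂/t_NH₃ = √(M_F₂/M_NH₃) = √(38.00/17.03) = √2.231 = 1.494.
So the time for F₂ is 291 × 1.494 = 435 s.

435 s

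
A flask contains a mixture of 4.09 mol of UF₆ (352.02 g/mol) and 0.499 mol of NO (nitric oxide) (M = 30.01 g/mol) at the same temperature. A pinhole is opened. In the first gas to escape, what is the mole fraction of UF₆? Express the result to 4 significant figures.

Effusion rate of each component ∝ n_i/√M_i (partial pressure × 1/√M).
So x_UF₆ in the escaping gas = (n_UF₆/√M_UF₆) / Σ(n_i/√M_i)
= (4.09/√352.02) / (4.09/√352.02 + 0.499/√30.01) = 0.2180/(0.2180 + 0.09109) = 0.7053.

0.7053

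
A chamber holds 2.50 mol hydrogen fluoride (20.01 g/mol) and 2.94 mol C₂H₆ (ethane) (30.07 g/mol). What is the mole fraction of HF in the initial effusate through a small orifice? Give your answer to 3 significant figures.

Rate_i ∝ x_i/√M_i (Graham's law weighted by mole fraction), so the effusate composition follows n_i/√M_i.
x_HF(eff) = (n_HF/√M_HF) / (n_HF/√M_HF + n_C₂H₆/√M_C₂H₆)
= (2.50/√20.01) / (2.50/√20.01 + 2.94/√30.07) = 0.5589/(0.5589 + 0.5361) = 0.510.

0.510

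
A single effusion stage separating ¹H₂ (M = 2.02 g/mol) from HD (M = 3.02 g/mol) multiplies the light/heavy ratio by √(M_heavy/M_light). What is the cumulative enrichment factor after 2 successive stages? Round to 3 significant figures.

After 2 stages the ratio has grown by (√(3.02/2.02))^2 = (3.02/2.02)^(2/2).
= 1.49505^1 = 1.50.

1.50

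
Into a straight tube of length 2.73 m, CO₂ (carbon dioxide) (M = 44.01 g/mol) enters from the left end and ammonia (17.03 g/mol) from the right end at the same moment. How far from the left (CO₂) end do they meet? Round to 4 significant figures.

1.047 m

Distances travelled in equal time are proportional to diffusion rates, so d_CO₂/d_NH₃ = √(M_NH₃/M_CO₂) = √(17.03/44.01) = 0.6221.
With d_CO₂ + d_NH₃ = 2.73 m, d_NH₃ = 2.73/(1 + 0.6221) = 1.683 m.
d_CO₂ = 2.73 − 1.683 = 1.047 m.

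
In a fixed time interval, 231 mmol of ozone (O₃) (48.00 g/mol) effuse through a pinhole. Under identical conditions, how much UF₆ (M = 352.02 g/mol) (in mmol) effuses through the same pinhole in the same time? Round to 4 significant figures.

From Graham's law, rate_UF₆/rate_O₃ = √(M_O₃/M_UF₆) = √(48.00/352.02) = √0.1364 = 0.3693.
So the amount for UF₆ is 231 × 0.3693 = 85.30 mmol.

85.30 mmol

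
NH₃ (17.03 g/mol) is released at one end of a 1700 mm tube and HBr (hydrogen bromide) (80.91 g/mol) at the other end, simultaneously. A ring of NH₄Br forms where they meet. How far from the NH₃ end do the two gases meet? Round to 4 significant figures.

Graham's law gives d_NH₃/d_HBr = rate_NH₃/rate_HBr = √(M_HBr/M_NH₃) = √(80.91/17.03) = 2.180.
With d_NH₃ + d_HBr = 1700 mm, d_HBr = 1700/(1 + 2.180) = 534.6 mm.
d_NH₃ = 1700 − 534.6 = 1165 mm.

1165 mm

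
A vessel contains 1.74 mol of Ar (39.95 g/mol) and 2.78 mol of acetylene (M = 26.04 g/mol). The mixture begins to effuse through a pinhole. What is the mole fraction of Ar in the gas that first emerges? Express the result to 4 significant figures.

The effusion rate of species i is ∝ p_i/√M_i ∝ n_i/√M_i.
Mole fraction of Ar in the effusate = (n_Ar/√M_Ar) / (n_Ar/√M_Ar + n_C₂H₂/√M_C₂H₂)
= (1.74/√39.95) / (1.74/√39.95 + 2.78/√26.04) = 0.2753/(0.2753 + 0.5448) = 0.3357.

0.3357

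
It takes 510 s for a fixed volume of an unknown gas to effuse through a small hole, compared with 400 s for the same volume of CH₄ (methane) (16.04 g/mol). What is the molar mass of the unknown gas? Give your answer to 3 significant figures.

Since effusion rate ∝ 1/√M, t_X/t_CH₄ = √(M_X/M_CH₄).
510/400 = 1.275 = √(M_X/16.04)
M_X = 16.04 × 1.275² = 16.04 × 1.626 = 26.1 g/mol

26.1 g/mol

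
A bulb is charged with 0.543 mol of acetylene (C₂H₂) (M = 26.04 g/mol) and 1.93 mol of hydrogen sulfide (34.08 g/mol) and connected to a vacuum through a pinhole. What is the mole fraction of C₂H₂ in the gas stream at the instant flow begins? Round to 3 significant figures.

0.243

Rate_i ∝ x_i/√M_i (Graham's law weighted by mole fraction), so the effusate composition follows n_i/√M_i.
So x_C₂H₂ in the escaping gas = (n_C₂H₂/√M_C₂H₂) / Σ(n_i/√M_i)
= (0.543/√26.04) / (0.543/√26.04 + 1.93/√34.08) = 0.1064/(0.1064 + 0.3306) = 0.243.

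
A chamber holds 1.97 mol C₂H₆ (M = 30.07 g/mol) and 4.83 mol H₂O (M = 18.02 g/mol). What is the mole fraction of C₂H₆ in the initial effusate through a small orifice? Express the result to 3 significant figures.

0.240

Rate_i ∝ x_i/√M_i (Graham's law weighted by mole fraction), so the effusate composition follows n_i/√M_i.
x_C₂H₆(eff) = (n_C₂H₆/√M_C₂H₆) / (n_C₂H₆/√M_C₂H₆ + n_H₂O/√M_H₂O)
= (1.97/√30.07) / (1.97/√30.07 + 4.83/√18.02) = 0.3593/(0.3593 + 1.138) = 0.240.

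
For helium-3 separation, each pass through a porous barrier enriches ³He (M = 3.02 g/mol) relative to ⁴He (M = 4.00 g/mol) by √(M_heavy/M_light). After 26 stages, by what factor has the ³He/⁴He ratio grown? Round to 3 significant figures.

38.6

After 26 stages the ratio has grown by (√(4.00/3.02))^26 = (4.00/3.02)^(26/2).
= 1.32450^13 = 38.6.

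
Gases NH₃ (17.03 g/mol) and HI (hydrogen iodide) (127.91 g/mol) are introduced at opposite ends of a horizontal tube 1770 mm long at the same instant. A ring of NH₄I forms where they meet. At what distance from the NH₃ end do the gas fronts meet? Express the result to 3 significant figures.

1300 mm

Distances travelled in equal time are proportional to diffusion rates, so d_NH₃/d_HI = √(M_HI/M_NH₃) = √(127.91/17.03) = 2.741.
With d_NH₃ + d_HI = 1770 mm, d_HI = 1770/(1 + 2.741) = 473.2 mm.
d_NH₃ = 1770 − 473.2 = 1300 mm.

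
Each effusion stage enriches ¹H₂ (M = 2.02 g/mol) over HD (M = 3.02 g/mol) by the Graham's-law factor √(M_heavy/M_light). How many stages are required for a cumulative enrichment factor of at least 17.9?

15

Per stage α = (3.02/2.02)^(1/2) = 1.49505^0.5, giving ln α = 0.2011.
Need α^N ≥ 17.9 ⇒ N ≥ ln(17.9) / ln α = 2.885 / 0.2011 = 14.35.
Rounding up, N = 15 stages.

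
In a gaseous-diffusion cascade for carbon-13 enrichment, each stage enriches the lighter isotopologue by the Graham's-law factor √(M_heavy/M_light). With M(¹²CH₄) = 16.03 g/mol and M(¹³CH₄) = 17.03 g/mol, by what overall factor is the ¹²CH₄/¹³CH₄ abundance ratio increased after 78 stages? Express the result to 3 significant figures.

10.6

After 78 stages the ratio has grown by (√(17.03/16.03))^78 = (17.03/16.03)^(78/2).
= 1.06238^39 = 10.6.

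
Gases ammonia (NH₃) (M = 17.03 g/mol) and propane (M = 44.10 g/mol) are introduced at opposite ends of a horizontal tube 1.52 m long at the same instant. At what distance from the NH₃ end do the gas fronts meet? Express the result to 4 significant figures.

Distances travelled in equal time are proportional to diffusion rates, so d_NH₃/d_C₃H₈ = √(M_C₃H₈/M_NH₃) = √(44.10/17.03) = 1.609.
With d_NH₃ + d_C₃H₈ = 1.52 m, d_C₃H₈ = 1.52/(1 + 1.609) = 0.5826 m.
d_NH₃ = 1.52 − 0.5826 = 0.9374 m.

0.9374 m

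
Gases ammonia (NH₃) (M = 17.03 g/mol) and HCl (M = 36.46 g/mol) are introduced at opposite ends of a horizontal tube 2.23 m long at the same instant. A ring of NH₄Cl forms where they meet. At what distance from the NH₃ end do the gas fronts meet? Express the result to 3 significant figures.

1.32 m

Distances travelled in equal time are proportional to diffusion rates, so d_NH₃/d_HCl = √(M_HCl/M_NH₃) = √(36.46/17.03) = 1.463.
With d_NH₃ + d_HCl = 2.23 m, d_HCl = 2.23/(1 + 1.463) = 0.9053 m.
d_NH₃ = 2.23 − 0.9053 = 1.32 m.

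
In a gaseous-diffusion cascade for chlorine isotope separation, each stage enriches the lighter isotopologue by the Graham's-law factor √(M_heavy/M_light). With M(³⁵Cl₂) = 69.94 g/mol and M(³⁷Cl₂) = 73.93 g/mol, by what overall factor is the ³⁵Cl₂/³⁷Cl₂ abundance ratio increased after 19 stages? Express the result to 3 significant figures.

1.69

Each stage multiplies the ratio by α = √(73.93/69.94), so after 19 stages the overall factor is α^19 = (73.93/69.94)^(19/2).
= 1.05705^(19/2) = 1.69.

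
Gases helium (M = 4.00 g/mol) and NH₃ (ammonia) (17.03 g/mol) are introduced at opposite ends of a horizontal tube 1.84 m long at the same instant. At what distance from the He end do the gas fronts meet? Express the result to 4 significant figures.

1.239 m

In equal time, each gas travels a distance ∝ its rate ∝ 1/√M, so d_He/d_NH₃ = √(M_NH₃/M_He) = √(17.03/4.00) = 2.063.
With d_He + d_NH₃ = 1.84 m, d_NH₃ = 1.84/(1 + 2.063) = 0.6006 m.
d_He = 1.84 − 0.6006 = 1.239 m.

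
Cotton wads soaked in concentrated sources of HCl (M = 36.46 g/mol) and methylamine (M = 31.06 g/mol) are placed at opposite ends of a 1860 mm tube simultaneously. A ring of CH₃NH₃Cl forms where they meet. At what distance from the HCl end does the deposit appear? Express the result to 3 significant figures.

893 mm

The fronts meet when d_HCl + d_CH₃NH₂ = L with d_HCl/d_CH₃NH₂ = √(M_CH₃NH₂/M_HCl) (Graham's law). Here √(M_CH₃NH₂/M_HCl) = √(31.06/36.46) = 0.9230.
With d_HCl + d_CH₃NH₂ = 1860 mm, d_CH₃NH₂ = 1860/(1 + 0.9230) = 967.2 mm.
d_HCl = 1860 − 967.2 = 893 mm.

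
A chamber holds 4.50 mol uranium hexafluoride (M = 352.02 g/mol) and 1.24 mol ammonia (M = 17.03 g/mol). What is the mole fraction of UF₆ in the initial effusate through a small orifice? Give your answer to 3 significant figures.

0.444

The effusion rate of species i is ∝ p_i/√M_i ∝ n_i/√M_i.
Mole fraction of UF₆ in the effusate = (n_UF₆/√M_UF₆) / (n_UF₆/√M_UF₆ + n_NH₃/√M_NH₃)
= (4.50/√352.02) / (4.50/√352.02 + 1.24/√17.03) = 0.2398/(0.2398 + 0.3005) = 0.444.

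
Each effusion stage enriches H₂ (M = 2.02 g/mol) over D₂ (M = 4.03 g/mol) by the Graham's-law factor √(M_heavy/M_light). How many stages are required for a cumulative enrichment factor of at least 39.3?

Per stage α = (4.03/2.02)^(1/2) = 1.99505^0.5, giving ln α = 0.3453.
Need α^N ≥ 39.3 ⇒ N ≥ ln(39.3) / ln α = 3.671 / 0.3453 = 10.63.
So at least 11 stages are needed.

11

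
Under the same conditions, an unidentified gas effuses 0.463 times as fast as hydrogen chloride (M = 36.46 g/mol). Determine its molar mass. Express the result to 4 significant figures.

170.1 g/mol

By Graham's law, rate_X/rate_HCl = √(M_HCl/M_X).
0.463 = √(36.46/M_X)
M_X = 36.46 / 0.463² = 36.46 / 0.2144 = 170.1 g/mol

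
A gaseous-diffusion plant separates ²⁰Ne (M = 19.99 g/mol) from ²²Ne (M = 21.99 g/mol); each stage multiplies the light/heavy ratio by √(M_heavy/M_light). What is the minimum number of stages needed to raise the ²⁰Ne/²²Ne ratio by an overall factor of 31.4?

Per stage α = (21.99/19.99)^(1/2) = 1.10005^0.5, giving ln α = 0.04768.
Need α^N ≥ 31.4 ⇒ N ≥ ln(31.4) / ln α = 3.447 / 0.04768 = 72.29.
So at least 73 stages are needed.

73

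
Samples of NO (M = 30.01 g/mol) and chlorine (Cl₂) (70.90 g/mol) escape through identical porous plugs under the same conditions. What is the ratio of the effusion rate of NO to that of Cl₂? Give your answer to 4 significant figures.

1.537

By Graham's law, rate_NO/rate_Cl₂ = √(M_Cl₂/M_NO) = √(70.90/30.01) = √2.363 = 1.537.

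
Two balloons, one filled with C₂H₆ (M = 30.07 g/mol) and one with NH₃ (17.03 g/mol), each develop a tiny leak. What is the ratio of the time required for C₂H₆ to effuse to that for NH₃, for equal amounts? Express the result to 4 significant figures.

1.329

By Graham's law, t_C₂H₆/t_NH₃ = √(M_C₂H₆/M_NH₃) = √(30.07/17.03) = √1.766 = 1.329.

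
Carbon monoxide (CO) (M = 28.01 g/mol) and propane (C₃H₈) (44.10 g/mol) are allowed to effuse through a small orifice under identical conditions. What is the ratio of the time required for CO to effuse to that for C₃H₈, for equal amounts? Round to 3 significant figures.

Graham's law gives t_CO/t_C₃H₈ = √(M_CO/M_C₃H₈) = √(28.01/44.10) = √0.6351 = 0.797.

0.797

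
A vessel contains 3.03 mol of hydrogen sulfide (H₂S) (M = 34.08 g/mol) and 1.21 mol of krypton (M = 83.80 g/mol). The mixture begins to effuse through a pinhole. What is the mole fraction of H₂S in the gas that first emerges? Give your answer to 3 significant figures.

Each component's effusion rate ∝ (its partial pressure)·(1/√M) ∝ n_i/√M_i.
So x_H₂S in the escaping gas = (n_H₂S/√M_H₂S) / Σ(n_i/√M_i)
= (3.03/√34.08) / (3.03/√34.08 + 1.21/√83.80) = 0.5190/(0.5190 + 0.1322) = 0.797.

0.797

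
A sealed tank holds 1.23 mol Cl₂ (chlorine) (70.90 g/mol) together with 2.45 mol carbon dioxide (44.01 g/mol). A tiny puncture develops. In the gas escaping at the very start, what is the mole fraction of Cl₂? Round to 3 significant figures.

0.283

The effusion rate of species i is ∝ p_i/√M_i ∝ n_i/√M_i.
Mole fraction of Cl₂ in the effusate = (n_Cl₂/√M_Cl₂) / (n_Cl₂/√M_Cl₂ + n_CO₂/√M_CO₂)
= (1.23/√70.90) / (1.23/√70.90 + 2.45/√44.01) = 0.1461/(0.1461 + 0.3693) = 0.283.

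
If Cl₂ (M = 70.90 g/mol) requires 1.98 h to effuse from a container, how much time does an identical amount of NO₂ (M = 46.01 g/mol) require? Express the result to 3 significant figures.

1.60 h

Since effusion rate ∝ 1/√M, t_NO₂/t_Cl₂ = √(M_NO₂/M_Cl₂) = √(46.01/70.90) = √0.6489 = 0.8056.
So the time for NO₂ is 1.98 × 0.8056 = 1.60 h.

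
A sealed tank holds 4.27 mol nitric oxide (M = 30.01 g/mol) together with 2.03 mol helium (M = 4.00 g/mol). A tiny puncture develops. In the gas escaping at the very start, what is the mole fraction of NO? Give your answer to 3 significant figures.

Each component's effusion rate ∝ (its partial pressure)·(1/√M) ∝ n_i/√M_i.
Mole fraction of NO in the effusate = (n_NO/√M_NO) / (n_NO/√M_NO + n_He/√M_He)
= (4.27/√30.01) / (4.27/√30.01 + 2.03/√4.00) = 0.7795/(0.7795 + 1.015) = 0.434.

0.434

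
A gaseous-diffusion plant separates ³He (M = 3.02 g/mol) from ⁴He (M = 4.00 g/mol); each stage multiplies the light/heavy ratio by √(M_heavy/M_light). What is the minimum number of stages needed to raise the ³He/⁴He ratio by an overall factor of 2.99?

8

Per stage α = (4.00/3.02)^(1/2) = 1.32450^0.5, giving ln α = 0.1405.
Need α^N ≥ 2.99 ⇒ N ≥ ln(2.99) / ln α = 1.095 / 0.1405 = 7.79.
So at least 8 stages are needed.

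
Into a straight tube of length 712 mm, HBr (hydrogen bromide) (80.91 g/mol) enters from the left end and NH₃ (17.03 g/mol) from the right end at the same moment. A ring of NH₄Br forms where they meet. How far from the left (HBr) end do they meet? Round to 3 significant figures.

In equal time, each gas travels a distance ∝ its rate ∝ 1/√M, so d_HBr/d_NH₃ = √(M_NH₃/M_HBr) = √(17.03/80.91) = 0.4588.
With d_HBr + d_NH₃ = 712 mm, d_NH₃ = 712/(1 + 0.4588) = 488.1 mm.
d_HBr = 712 − 488.1 = 224 mm.

224 mm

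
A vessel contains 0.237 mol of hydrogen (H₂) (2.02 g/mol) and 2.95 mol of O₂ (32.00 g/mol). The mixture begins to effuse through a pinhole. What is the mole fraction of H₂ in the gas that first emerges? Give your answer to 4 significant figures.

0.2423

The effusion rate of species i is ∝ p_i/√M_i ∝ n_i/√M_i.
So x_H₂ in the escaping gas = (n_H₂/√M_H₂) / Σ(n_i/√M_i)
= (0.237/√2.02) / (0.237/√2.02 + 2.95/√32.00) = 0.1668/(0.1668 + 0.5215) = 0.2423.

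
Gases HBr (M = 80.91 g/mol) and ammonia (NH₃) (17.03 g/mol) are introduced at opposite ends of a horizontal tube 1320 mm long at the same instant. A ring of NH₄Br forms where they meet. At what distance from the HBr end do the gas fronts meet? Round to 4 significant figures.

415.1 mm

In equal time, each gas travels a distance ∝ its rate ∝ 1/√M, so d_HBr/d_NH₃ = √(M_NH₃/M_HBr) = √(17.03/80.91) = 0.4588.
With d_HBr + d_NH₃ = 1320 mm, d_NH₃ = 1320/(1 + 0.4588) = 904.9 mm.
d_HBr = 1320 − 904.9 = 415.1 mm.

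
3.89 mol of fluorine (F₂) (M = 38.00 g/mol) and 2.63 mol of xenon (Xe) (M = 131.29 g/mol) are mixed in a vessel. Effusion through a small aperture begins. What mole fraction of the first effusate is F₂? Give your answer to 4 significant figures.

The effusion rate of species i is ∝ p_i/√M_i ∝ n_i/√M_i.
x_F₂(eff) = (n_F₂/√M_F₂) / (n_F₂/√M_F₂ + n_Xe/√M_Xe)
= (3.89/√38.00) / (3.89/√38.00 + 2.63/√131.29) = 0.6310/(0.6310 + 0.2295) = 0.7333.

0.7333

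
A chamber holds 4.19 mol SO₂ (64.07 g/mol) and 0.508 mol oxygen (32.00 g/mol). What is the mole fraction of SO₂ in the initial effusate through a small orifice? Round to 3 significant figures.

Effusion rate of each component ∝ n_i/√M_i (partial pressure × 1/√M).
So x_SO₂ in the escaping gas = (n_SO₂/√M_SO₂) / Σ(n_i/√M_i)
= (4.19/√64.07) / (4.19/√64.07 + 0.508/√32.00) = 0.5235/(0.5235 + 0.08980) = 0.854.

0.854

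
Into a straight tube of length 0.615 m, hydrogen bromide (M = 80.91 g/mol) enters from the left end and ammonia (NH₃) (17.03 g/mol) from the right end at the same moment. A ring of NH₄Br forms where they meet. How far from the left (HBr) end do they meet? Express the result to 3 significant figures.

0.193 m

Distances travelled in equal time are proportional to diffusion rates, so d_HBr/d_NH₃ = √(M_NH₃/M_HBr) = √(17.03/80.91) = 0.4588.
With d_HBr + d_NH₃ = 0.615 m, d_NH₃ = 0.615/(1 + 0.4588) = 0.4216 m.
d_HBr = 0.615 − 0.4216 = 0.193 m.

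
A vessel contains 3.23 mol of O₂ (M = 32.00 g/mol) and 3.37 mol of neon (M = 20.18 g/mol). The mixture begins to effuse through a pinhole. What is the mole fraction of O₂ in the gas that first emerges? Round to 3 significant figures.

0.432

Each component's effusion rate ∝ (its partial pressure)·(1/√M) ∝ n_i/√M_i.
So x_O₂ in the escaping gas = (n_O₂/√M_O₂) / Σ(n_i/√M_i)
= (3.23/√32.00) / (3.23/√32.00 + 3.37/√20.18) = 0.5710/(0.5710 + 0.7502) = 0.432.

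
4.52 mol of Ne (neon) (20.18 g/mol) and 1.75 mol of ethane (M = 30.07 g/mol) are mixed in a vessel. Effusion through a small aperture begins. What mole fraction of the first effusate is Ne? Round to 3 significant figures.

0.759

Effusion rate of each component ∝ n_i/√M_i (partial pressure × 1/√M).
Mole fraction of Ne in the effusate = (n_Ne/√M_Ne) / (n_Ne/√M_Ne + n_C₂H₆/√M_C₂H₆)
= (4.52/√20.18) / (4.52/√20.18 + 1.75/√30.07) = 1.006/(1.006 + 0.3191) = 0.759.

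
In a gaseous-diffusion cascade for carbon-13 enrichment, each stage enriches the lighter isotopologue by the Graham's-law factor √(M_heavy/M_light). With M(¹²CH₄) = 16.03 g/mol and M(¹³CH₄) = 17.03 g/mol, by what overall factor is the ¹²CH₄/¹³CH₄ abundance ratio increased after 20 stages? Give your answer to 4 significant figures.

Overall factor = α^20 with α = √(17.03/16.03), i.e. (17.03/16.03)^(20/2).
= 1.06238^10 = 1.832.

1.832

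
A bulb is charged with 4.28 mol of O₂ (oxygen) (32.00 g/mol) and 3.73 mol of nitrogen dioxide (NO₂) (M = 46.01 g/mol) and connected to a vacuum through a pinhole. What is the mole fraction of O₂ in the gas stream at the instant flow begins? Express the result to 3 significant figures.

0.579

Effusion rate of each component ∝ n_i/√M_i (partial pressure × 1/√M).
Mole fraction of O₂ in the effusate = (n_O₂/√M_O₂) / (n_O₂/√M_O₂ + n_NO₂/√M_NO₂)
= (4.28/√32.00) / (4.28/√32.00 + 3.73/√46.01) = 0.7566/(0.7566 + 0.5499) = 0.579.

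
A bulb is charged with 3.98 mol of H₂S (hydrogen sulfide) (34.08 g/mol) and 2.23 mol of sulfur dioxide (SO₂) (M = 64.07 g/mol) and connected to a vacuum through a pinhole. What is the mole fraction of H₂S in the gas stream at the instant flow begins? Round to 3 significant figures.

0.710

Each component's effusion rate ∝ (its partial pressure)·(1/√M) ∝ n_i/√M_i.
x_H₂S(eff) = (n_H₂S/√M_H₂S) / (n_H₂S/√M_H₂S + n_SO₂/√M_SO₂)
= (3.98/√34.08) / (3.98/√34.08 + 2.23/√64.07) = 0.6818/(0.6818 + 0.2786) = 0.710.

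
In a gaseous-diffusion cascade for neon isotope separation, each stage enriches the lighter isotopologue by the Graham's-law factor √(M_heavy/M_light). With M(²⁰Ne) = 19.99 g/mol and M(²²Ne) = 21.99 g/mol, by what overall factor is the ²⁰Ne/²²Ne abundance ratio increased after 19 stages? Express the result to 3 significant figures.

2.47

After 19 stages the ratio has grown by (√(21.99/19.99))^19 = (21.99/19.99)^(19/2).
= 1.10005^(19/2) = 2.47.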